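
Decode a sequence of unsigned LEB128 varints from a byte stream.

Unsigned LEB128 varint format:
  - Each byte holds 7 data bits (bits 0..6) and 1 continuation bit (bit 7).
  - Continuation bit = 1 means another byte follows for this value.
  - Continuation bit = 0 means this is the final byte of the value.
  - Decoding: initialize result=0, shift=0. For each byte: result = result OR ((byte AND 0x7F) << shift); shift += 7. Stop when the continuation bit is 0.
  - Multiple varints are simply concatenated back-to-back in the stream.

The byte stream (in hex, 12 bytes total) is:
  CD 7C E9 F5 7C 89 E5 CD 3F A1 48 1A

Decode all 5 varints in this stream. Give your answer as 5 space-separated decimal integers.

  byte[0]=0xCD cont=1 payload=0x4D=77: acc |= 77<<0 -> acc=77 shift=7
  byte[1]=0x7C cont=0 payload=0x7C=124: acc |= 124<<7 -> acc=15949 shift=14 [end]
Varint 1: bytes[0:2] = CD 7C -> value 15949 (2 byte(s))
  byte[2]=0xE9 cont=1 payload=0x69=105: acc |= 105<<0 -> acc=105 shift=7
  byte[3]=0xF5 cont=1 payload=0x75=117: acc |= 117<<7 -> acc=15081 shift=14
  byte[4]=0x7C cont=0 payload=0x7C=124: acc |= 124<<14 -> acc=2046697 shift=21 [end]
Varint 2: bytes[2:5] = E9 F5 7C -> value 2046697 (3 byte(s))
  byte[5]=0x89 cont=1 payload=0x09=9: acc |= 9<<0 -> acc=9 shift=7
  byte[6]=0xE5 cont=1 payload=0x65=101: acc |= 101<<7 -> acc=12937 shift=14
  byte[7]=0xCD cont=1 payload=0x4D=77: acc |= 77<<14 -> acc=1274505 shift=21
  byte[8]=0x3F cont=0 payload=0x3F=63: acc |= 63<<21 -> acc=133395081 shift=28 [end]
Varint 3: bytes[5:9] = 89 E5 CD 3F -> value 133395081 (4 byte(s))
  byte[9]=0xA1 cont=1 payload=0x21=33: acc |= 33<<0 -> acc=33 shift=7
  byte[10]=0x48 cont=0 payload=0x48=72: acc |= 72<<7 -> acc=9249 shift=14 [end]
Varint 4: bytes[9:11] = A1 48 -> value 9249 (2 byte(s))
  byte[11]=0x1A cont=0 payload=0x1A=26: acc |= 26<<0 -> acc=26 shift=7 [end]
Varint 5: bytes[11:12] = 1A -> value 26 (1 byte(s))

Answer: 15949 2046697 133395081 9249 26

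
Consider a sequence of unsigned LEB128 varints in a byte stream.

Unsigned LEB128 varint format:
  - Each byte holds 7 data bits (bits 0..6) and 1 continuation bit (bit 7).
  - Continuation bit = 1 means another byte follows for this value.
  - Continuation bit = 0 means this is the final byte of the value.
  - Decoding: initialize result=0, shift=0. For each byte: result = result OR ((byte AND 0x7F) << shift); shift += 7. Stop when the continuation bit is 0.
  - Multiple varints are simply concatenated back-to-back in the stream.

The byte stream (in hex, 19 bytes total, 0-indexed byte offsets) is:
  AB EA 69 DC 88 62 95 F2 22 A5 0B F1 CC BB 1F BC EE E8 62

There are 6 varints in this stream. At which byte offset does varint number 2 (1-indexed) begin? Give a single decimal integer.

Answer: 3

Derivation:
  byte[0]=0xAB cont=1 payload=0x2B=43: acc |= 43<<0 -> acc=43 shift=7
  byte[1]=0xEA cont=1 payload=0x6A=106: acc |= 106<<7 -> acc=13611 shift=14
  byte[2]=0x69 cont=0 payload=0x69=105: acc |= 105<<14 -> acc=1733931 shift=21 [end]
Varint 1: bytes[0:3] = AB EA 69 -> value 1733931 (3 byte(s))
  byte[3]=0xDC cont=1 payload=0x5C=92: acc |= 92<<0 -> acc=92 shift=7
  byte[4]=0x88 cont=1 payload=0x08=8: acc |= 8<<7 -> acc=1116 shift=14
  byte[5]=0x62 cont=0 payload=0x62=98: acc |= 98<<14 -> acc=1606748 shift=21 [end]
Varint 2: bytes[3:6] = DC 88 62 -> value 1606748 (3 byte(s))
  byte[6]=0x95 cont=1 payload=0x15=21: acc |= 21<<0 -> acc=21 shift=7
  byte[7]=0xF2 cont=1 payload=0x72=114: acc |= 114<<7 -> acc=14613 shift=14
  byte[8]=0x22 cont=0 payload=0x22=34: acc |= 34<<14 -> acc=571669 shift=21 [end]
Varint 3: bytes[6:9] = 95 F2 22 -> value 571669 (3 byte(s))
  byte[9]=0xA5 cont=1 payload=0x25=37: acc |= 37<<0 -> acc=37 shift=7
  byte[10]=0x0B cont=0 payload=0x0B=11: acc |= 11<<7 -> acc=1445 shift=14 [end]
Varint 4: bytes[9:11] = A5 0B -> value 1445 (2 byte(s))
  byte[11]=0xF1 cont=1 payload=0x71=113: acc |= 113<<0 -> acc=113 shift=7
  byte[12]=0xCC cont=1 payload=0x4C=76: acc |= 76<<7 -> acc=9841 shift=14
  byte[13]=0xBB cont=1 payload=0x3B=59: acc |= 59<<14 -> acc=976497 shift=21
  byte[14]=0x1F cont=0 payload=0x1F=31: acc |= 31<<21 -> acc=65988209 shift=28 [end]
Varint 5: bytes[11:15] = F1 CC BB 1F -> value 65988209 (4 byte(s))
  byte[15]=0xBC cont=1 payload=0x3C=60: acc |= 60<<0 -> acc=60 shift=7
  byte[16]=0xEE cont=1 payload=0x6E=110: acc |= 110<<7 -> acc=14140 shift=14
  byte[17]=0xE8 cont=1 payload=0x68=104: acc |= 104<<14 -> acc=1718076 shift=21
  byte[18]=0x62 cont=0 payload=0x62=98: acc |= 98<<21 -> acc=207238972 shift=28 [end]
Varint 6: bytes[15:19] = BC EE E8 62 -> value 207238972 (4 byte(s))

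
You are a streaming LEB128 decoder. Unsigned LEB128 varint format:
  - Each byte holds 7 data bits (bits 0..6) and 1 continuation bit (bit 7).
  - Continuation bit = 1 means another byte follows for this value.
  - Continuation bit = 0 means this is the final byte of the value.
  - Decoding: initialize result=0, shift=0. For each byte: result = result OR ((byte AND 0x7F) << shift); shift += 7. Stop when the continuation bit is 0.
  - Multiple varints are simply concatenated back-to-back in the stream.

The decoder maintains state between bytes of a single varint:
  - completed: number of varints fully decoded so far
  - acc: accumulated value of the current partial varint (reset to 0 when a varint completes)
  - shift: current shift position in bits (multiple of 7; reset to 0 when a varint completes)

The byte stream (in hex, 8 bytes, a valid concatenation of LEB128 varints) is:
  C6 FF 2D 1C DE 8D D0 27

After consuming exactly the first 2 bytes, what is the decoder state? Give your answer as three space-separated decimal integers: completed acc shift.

byte[0]=0xC6 cont=1 payload=0x46: acc |= 70<<0 -> completed=0 acc=70 shift=7
byte[1]=0xFF cont=1 payload=0x7F: acc |= 127<<7 -> completed=0 acc=16326 shift=14

Answer: 0 16326 14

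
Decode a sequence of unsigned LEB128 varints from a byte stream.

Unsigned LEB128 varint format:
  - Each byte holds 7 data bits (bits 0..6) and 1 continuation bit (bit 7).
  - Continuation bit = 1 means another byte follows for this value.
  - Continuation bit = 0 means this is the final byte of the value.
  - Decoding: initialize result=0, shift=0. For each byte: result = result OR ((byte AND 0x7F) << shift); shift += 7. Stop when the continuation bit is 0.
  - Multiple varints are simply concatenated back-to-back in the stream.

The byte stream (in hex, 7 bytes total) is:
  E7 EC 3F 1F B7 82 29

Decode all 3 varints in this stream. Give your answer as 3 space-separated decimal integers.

  byte[0]=0xE7 cont=1 payload=0x67=103: acc |= 103<<0 -> acc=103 shift=7
  byte[1]=0xEC cont=1 payload=0x6C=108: acc |= 108<<7 -> acc=13927 shift=14
  byte[2]=0x3F cont=0 payload=0x3F=63: acc |= 63<<14 -> acc=1046119 shift=21 [end]
Varint 1: bytes[0:3] = E7 EC 3F -> value 1046119 (3 byte(s))
  byte[3]=0x1F cont=0 payload=0x1F=31: acc |= 31<<0 -> acc=31 shift=7 [end]
Varint 2: bytes[3:4] = 1F -> value 31 (1 byte(s))
  byte[4]=0xB7 cont=1 payload=0x37=55: acc |= 55<<0 -> acc=55 shift=7
  byte[5]=0x82 cont=1 payload=0x02=2: acc |= 2<<7 -> acc=311 shift=14
  byte[6]=0x29 cont=0 payload=0x29=41: acc |= 41<<14 -> acc=672055 shift=21 [end]
Varint 3: bytes[4:7] = B7 82 29 -> value 672055 (3 byte(s))

Answer: 1046119 31 672055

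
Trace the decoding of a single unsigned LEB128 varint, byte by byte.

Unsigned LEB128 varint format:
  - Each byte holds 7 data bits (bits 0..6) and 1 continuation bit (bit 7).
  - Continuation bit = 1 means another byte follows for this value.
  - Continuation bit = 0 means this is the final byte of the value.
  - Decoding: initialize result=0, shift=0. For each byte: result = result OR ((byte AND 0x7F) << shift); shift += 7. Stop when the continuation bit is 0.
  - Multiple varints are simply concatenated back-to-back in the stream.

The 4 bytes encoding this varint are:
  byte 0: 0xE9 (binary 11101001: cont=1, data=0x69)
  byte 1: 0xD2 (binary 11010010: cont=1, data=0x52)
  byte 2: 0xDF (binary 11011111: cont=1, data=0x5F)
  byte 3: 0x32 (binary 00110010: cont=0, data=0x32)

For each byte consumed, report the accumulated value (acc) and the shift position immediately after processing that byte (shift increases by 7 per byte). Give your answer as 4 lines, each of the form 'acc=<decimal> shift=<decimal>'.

Answer: acc=105 shift=7
acc=10601 shift=14
acc=1567081 shift=21
acc=106424681 shift=28

Derivation:
byte 0=0xE9: payload=0x69=105, contrib = 105<<0 = 105; acc -> 105, shift -> 7
byte 1=0xD2: payload=0x52=82, contrib = 82<<7 = 10496; acc -> 10601, shift -> 14
byte 2=0xDF: payload=0x5F=95, contrib = 95<<14 = 1556480; acc -> 1567081, shift -> 21
byte 3=0x32: payload=0x32=50, contrib = 50<<21 = 104857600; acc -> 106424681, shift -> 28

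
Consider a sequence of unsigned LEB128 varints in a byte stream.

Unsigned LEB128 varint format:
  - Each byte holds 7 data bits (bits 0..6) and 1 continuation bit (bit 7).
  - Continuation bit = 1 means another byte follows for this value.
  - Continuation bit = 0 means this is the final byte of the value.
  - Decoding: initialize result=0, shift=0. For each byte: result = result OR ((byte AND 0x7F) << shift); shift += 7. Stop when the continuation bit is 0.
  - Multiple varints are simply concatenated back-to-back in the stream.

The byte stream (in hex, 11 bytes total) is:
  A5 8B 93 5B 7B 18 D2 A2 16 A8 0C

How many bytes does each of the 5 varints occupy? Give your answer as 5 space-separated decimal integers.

  byte[0]=0xA5 cont=1 payload=0x25=37: acc |= 37<<0 -> acc=37 shift=7
  byte[1]=0x8B cont=1 payload=0x0B=11: acc |= 11<<7 -> acc=1445 shift=14
  byte[2]=0x93 cont=1 payload=0x13=19: acc |= 19<<14 -> acc=312741 shift=21
  byte[3]=0x5B cont=0 payload=0x5B=91: acc |= 91<<21 -> acc=191153573 shift=28 [end]
Varint 1: bytes[0:4] = A5 8B 93 5B -> value 191153573 (4 byte(s))
  byte[4]=0x7B cont=0 payload=0x7B=123: acc |= 123<<0 -> acc=123 shift=7 [end]
Varint 2: bytes[4:5] = 7B -> value 123 (1 byte(s))
  byte[5]=0x18 cont=0 payload=0x18=24: acc |= 24<<0 -> acc=24 shift=7 [end]
Varint 3: bytes[5:6] = 18 -> value 24 (1 byte(s))
  byte[6]=0xD2 cont=1 payload=0x52=82: acc |= 82<<0 -> acc=82 shift=7
  byte[7]=0xA2 cont=1 payload=0x22=34: acc |= 34<<7 -> acc=4434 shift=14
  byte[8]=0x16 cont=0 payload=0x16=22: acc |= 22<<14 -> acc=364882 shift=21 [end]
Varint 4: bytes[6:9] = D2 A2 16 -> value 364882 (3 byte(s))
  byte[9]=0xA8 cont=1 payload=0x28=40: acc |= 40<<0 -> acc=40 shift=7
  byte[10]=0x0C cont=0 payload=0x0C=12: acc |= 12<<7 -> acc=1576 shift=14 [end]
Varint 5: bytes[9:11] = A8 0C -> value 1576 (2 byte(s))

Answer: 4 1 1 3 2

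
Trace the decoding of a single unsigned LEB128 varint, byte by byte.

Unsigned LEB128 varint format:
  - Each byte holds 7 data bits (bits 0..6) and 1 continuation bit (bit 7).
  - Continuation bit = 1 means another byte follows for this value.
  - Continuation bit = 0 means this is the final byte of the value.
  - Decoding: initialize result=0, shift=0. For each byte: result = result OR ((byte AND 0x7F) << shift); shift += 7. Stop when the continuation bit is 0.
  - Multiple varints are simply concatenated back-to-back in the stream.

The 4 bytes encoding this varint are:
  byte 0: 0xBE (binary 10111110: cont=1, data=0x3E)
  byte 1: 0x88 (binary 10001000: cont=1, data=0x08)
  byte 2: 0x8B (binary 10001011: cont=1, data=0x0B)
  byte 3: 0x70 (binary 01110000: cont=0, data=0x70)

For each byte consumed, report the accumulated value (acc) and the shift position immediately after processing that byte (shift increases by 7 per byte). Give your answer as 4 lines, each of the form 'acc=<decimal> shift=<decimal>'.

byte 0=0xBE: payload=0x3E=62, contrib = 62<<0 = 62; acc -> 62, shift -> 7
byte 1=0x88: payload=0x08=8, contrib = 8<<7 = 1024; acc -> 1086, shift -> 14
byte 2=0x8B: payload=0x0B=11, contrib = 11<<14 = 180224; acc -> 181310, shift -> 21
byte 3=0x70: payload=0x70=112, contrib = 112<<21 = 234881024; acc -> 235062334, shift -> 28

Answer: acc=62 shift=7
acc=1086 shift=14
acc=181310 shift=21
acc=235062334 shift=28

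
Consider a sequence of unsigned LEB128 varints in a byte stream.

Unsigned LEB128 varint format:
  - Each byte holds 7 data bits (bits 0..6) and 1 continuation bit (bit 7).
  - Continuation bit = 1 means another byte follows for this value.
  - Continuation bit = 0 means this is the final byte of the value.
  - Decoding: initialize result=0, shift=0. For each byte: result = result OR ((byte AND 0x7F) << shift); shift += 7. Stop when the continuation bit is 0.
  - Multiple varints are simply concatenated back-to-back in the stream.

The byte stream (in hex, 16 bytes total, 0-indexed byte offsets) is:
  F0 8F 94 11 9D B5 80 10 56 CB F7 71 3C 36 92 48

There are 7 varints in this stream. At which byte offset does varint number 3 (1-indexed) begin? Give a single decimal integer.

Answer: 8

Derivation:
  byte[0]=0xF0 cont=1 payload=0x70=112: acc |= 112<<0 -> acc=112 shift=7
  byte[1]=0x8F cont=1 payload=0x0F=15: acc |= 15<<7 -> acc=2032 shift=14
  byte[2]=0x94 cont=1 payload=0x14=20: acc |= 20<<14 -> acc=329712 shift=21
  byte[3]=0x11 cont=0 payload=0x11=17: acc |= 17<<21 -> acc=35981296 shift=28 [end]
Varint 1: bytes[0:4] = F0 8F 94 11 -> value 35981296 (4 byte(s))
  byte[4]=0x9D cont=1 payload=0x1D=29: acc |= 29<<0 -> acc=29 shift=7
  byte[5]=0xB5 cont=1 payload=0x35=53: acc |= 53<<7 -> acc=6813 shift=14
  byte[6]=0x80 cont=1 payload=0x00=0: acc |= 0<<14 -> acc=6813 shift=21
  byte[7]=0x10 cont=0 payload=0x10=16: acc |= 16<<21 -> acc=33561245 shift=28 [end]
Varint 2: bytes[4:8] = 9D B5 80 10 -> value 33561245 (4 byte(s))
  byte[8]=0x56 cont=0 payload=0x56=86: acc |= 86<<0 -> acc=86 shift=7 [end]
Varint 3: bytes[8:9] = 56 -> value 86 (1 byte(s))
  byte[9]=0xCB cont=1 payload=0x4B=75: acc |= 75<<0 -> acc=75 shift=7
  byte[10]=0xF7 cont=1 payload=0x77=119: acc |= 119<<7 -> acc=15307 shift=14
  byte[11]=0x71 cont=0 payload=0x71=113: acc |= 113<<14 -> acc=1866699 shift=21 [end]
Varint 4: bytes[9:12] = CB F7 71 -> value 1866699 (3 byte(s))
  byte[12]=0x3C cont=0 payload=0x3C=60: acc |= 60<<0 -> acc=60 shift=7 [end]
Varint 5: bytes[12:13] = 3C -> value 60 (1 byte(s))
  byte[13]=0x36 cont=0 payload=0x36=54: acc |= 54<<0 -> acc=54 shift=7 [end]
Varint 6: bytes[13:14] = 36 -> value 54 (1 byte(s))
  byte[14]=0x92 cont=1 payload=0x12=18: acc |= 18<<0 -> acc=18 shift=7
  byte[15]=0x48 cont=0 payload=0x48=72: acc |= 72<<7 -> acc=9234 shift=14 [end]
Varint 7: bytes[14:16] = 92 48 -> value 9234 (2 byte(s))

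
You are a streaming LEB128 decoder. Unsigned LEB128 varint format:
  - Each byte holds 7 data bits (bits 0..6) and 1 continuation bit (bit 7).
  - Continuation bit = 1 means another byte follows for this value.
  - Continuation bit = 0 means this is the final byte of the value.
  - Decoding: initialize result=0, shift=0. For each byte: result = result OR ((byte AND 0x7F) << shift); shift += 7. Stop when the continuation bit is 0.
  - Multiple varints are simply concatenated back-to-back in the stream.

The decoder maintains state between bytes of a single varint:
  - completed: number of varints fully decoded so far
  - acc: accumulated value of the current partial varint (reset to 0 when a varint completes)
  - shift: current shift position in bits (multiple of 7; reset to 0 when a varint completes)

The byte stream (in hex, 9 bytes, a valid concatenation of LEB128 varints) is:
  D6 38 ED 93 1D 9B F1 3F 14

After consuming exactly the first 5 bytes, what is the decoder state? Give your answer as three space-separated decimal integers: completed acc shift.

byte[0]=0xD6 cont=1 payload=0x56: acc |= 86<<0 -> completed=0 acc=86 shift=7
byte[1]=0x38 cont=0 payload=0x38: varint #1 complete (value=7254); reset -> completed=1 acc=0 shift=0
byte[2]=0xED cont=1 payload=0x6D: acc |= 109<<0 -> completed=1 acc=109 shift=7
byte[3]=0x93 cont=1 payload=0x13: acc |= 19<<7 -> completed=1 acc=2541 shift=14
byte[4]=0x1D cont=0 payload=0x1D: varint #2 complete (value=477677); reset -> completed=2 acc=0 shift=0

Answer: 2 0 0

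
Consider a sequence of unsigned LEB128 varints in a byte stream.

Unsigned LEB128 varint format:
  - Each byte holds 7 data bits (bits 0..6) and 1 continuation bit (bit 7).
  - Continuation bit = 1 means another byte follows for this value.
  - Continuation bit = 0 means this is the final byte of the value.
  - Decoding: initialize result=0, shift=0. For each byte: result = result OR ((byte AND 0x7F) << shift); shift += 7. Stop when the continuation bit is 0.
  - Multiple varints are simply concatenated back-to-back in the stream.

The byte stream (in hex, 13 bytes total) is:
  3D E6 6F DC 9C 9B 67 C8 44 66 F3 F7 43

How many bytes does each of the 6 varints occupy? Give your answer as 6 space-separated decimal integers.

Answer: 1 2 4 2 1 3

Derivation:
  byte[0]=0x3D cont=0 payload=0x3D=61: acc |= 61<<0 -> acc=61 shift=7 [end]
Varint 1: bytes[0:1] = 3D -> value 61 (1 byte(s))
  byte[1]=0xE6 cont=1 payload=0x66=102: acc |= 102<<0 -> acc=102 shift=7
  byte[2]=0x6F cont=0 payload=0x6F=111: acc |= 111<<7 -> acc=14310 shift=14 [end]
Varint 2: bytes[1:3] = E6 6F -> value 14310 (2 byte(s))
  byte[3]=0xDC cont=1 payload=0x5C=92: acc |= 92<<0 -> acc=92 shift=7
  byte[4]=0x9C cont=1 payload=0x1C=28: acc |= 28<<7 -> acc=3676 shift=14
  byte[5]=0x9B cont=1 payload=0x1B=27: acc |= 27<<14 -> acc=446044 shift=21
  byte[6]=0x67 cont=0 payload=0x67=103: acc |= 103<<21 -> acc=216452700 shift=28 [end]
Varint 3: bytes[3:7] = DC 9C 9B 67 -> value 216452700 (4 byte(s))
  byte[7]=0xC8 cont=1 payload=0x48=72: acc |= 72<<0 -> acc=72 shift=7
  byte[8]=0x44 cont=0 payload=0x44=68: acc |= 68<<7 -> acc=8776 shift=14 [end]
Varint 4: bytes[7:9] = C8 44 -> value 8776 (2 byte(s))
  byte[9]=0x66 cont=0 payload=0x66=102: acc |= 102<<0 -> acc=102 shift=7 [end]
Varint 5: bytes[9:10] = 66 -> value 102 (1 byte(s))
  byte[10]=0xF3 cont=1 payload=0x73=115: acc |= 115<<0 -> acc=115 shift=7
  byte[11]=0xF7 cont=1 payload=0x77=119: acc |= 119<<7 -> acc=15347 shift=14
  byte[12]=0x43 cont=0 payload=0x43=67: acc |= 67<<14 -> acc=1113075 shift=21 [end]
Varint 6: bytes[10:13] = F3 F7 43 -> value 1113075 (3 byte(s))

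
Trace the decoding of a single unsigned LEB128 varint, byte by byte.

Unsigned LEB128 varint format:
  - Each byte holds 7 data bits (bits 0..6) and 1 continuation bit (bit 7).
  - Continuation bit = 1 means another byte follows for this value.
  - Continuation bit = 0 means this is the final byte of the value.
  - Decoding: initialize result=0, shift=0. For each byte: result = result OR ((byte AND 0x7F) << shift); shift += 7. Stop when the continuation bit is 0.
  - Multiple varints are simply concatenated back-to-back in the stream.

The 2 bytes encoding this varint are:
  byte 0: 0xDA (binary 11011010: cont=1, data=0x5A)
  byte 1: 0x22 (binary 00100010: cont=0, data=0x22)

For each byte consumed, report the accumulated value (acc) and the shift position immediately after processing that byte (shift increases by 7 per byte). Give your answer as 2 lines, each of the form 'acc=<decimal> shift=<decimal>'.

byte 0=0xDA: payload=0x5A=90, contrib = 90<<0 = 90; acc -> 90, shift -> 7
byte 1=0x22: payload=0x22=34, contrib = 34<<7 = 4352; acc -> 4442, shift -> 14

Answer: acc=90 shift=7
acc=4442 shift=14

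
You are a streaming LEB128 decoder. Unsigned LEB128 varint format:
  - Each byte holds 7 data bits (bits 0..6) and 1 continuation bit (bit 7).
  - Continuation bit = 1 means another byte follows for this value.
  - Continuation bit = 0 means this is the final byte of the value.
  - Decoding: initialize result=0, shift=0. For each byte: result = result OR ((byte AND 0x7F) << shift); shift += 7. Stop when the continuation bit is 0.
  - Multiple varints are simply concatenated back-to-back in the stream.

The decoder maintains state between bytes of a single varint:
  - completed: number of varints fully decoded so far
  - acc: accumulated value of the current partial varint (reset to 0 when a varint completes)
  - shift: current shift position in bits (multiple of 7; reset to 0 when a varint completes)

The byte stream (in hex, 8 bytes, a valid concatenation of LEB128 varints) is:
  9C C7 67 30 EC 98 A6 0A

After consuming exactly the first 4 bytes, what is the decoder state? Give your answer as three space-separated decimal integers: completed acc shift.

Answer: 2 0 0

Derivation:
byte[0]=0x9C cont=1 payload=0x1C: acc |= 28<<0 -> completed=0 acc=28 shift=7
byte[1]=0xC7 cont=1 payload=0x47: acc |= 71<<7 -> completed=0 acc=9116 shift=14
byte[2]=0x67 cont=0 payload=0x67: varint #1 complete (value=1696668); reset -> completed=1 acc=0 shift=0
byte[3]=0x30 cont=0 payload=0x30: varint #2 complete (value=48); reset -> completed=2 acc=0 shift=0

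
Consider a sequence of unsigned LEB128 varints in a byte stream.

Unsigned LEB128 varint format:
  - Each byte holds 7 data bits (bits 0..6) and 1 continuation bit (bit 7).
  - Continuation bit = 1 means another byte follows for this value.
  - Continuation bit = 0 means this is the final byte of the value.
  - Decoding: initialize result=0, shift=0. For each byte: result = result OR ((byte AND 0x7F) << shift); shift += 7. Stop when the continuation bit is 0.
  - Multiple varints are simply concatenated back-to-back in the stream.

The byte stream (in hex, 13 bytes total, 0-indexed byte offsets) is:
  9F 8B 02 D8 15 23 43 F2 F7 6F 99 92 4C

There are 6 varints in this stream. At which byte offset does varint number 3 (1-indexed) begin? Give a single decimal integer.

  byte[0]=0x9F cont=1 payload=0x1F=31: acc |= 31<<0 -> acc=31 shift=7
  byte[1]=0x8B cont=1 payload=0x0B=11: acc |= 11<<7 -> acc=1439 shift=14
  byte[2]=0x02 cont=0 payload=0x02=2: acc |= 2<<14 -> acc=34207 shift=21 [end]
Varint 1: bytes[0:3] = 9F 8B 02 -> value 34207 (3 byte(s))
  byte[3]=0xD8 cont=1 payload=0x58=88: acc |= 88<<0 -> acc=88 shift=7
  byte[4]=0x15 cont=0 payload=0x15=21: acc |= 21<<7 -> acc=2776 shift=14 [end]
Varint 2: bytes[3:5] = D8 15 -> value 2776 (2 byte(s))
  byte[5]=0x23 cont=0 payload=0x23=35: acc |= 35<<0 -> acc=35 shift=7 [end]
Varint 3: bytes[5:6] = 23 -> value 35 (1 byte(s))
  byte[6]=0x43 cont=0 payload=0x43=67: acc |= 67<<0 -> acc=67 shift=7 [end]
Varint 4: bytes[6:7] = 43 -> value 67 (1 byte(s))
  byte[7]=0xF2 cont=1 payload=0x72=114: acc |= 114<<0 -> acc=114 shift=7
  byte[8]=0xF7 cont=1 payload=0x77=119: acc |= 119<<7 -> acc=15346 shift=14
  byte[9]=0x6F cont=0 payload=0x6F=111: acc |= 111<<14 -> acc=1833970 shift=21 [end]
Varint 5: bytes[7:10] = F2 F7 6F -> value 1833970 (3 byte(s))
  byte[10]=0x99 cont=1 payload=0x19=25: acc |= 25<<0 -> acc=25 shift=7
  byte[11]=0x92 cont=1 payload=0x12=18: acc |= 18<<7 -> acc=2329 shift=14
  byte[12]=0x4C cont=0 payload=0x4C=76: acc |= 76<<14 -> acc=1247513 shift=21 [end]
Varint 6: bytes[10:13] = 99 92 4C -> value 1247513 (3 byte(s))

Answer: 5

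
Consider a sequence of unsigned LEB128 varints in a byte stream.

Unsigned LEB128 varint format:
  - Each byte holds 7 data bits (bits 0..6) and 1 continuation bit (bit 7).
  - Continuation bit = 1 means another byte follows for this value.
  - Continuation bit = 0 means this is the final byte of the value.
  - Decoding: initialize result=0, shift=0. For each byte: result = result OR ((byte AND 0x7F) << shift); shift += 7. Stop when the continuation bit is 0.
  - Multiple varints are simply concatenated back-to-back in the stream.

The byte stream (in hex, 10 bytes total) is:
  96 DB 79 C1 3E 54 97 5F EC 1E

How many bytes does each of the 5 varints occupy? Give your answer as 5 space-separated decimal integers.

Answer: 3 2 1 2 2

Derivation:
  byte[0]=0x96 cont=1 payload=0x16=22: acc |= 22<<0 -> acc=22 shift=7
  byte[1]=0xDB cont=1 payload=0x5B=91: acc |= 91<<7 -> acc=11670 shift=14
  byte[2]=0x79 cont=0 payload=0x79=121: acc |= 121<<14 -> acc=1994134 shift=21 [end]
Varint 1: bytes[0:3] = 96 DB 79 -> value 1994134 (3 byte(s))
  byte[3]=0xC1 cont=1 payload=0x41=65: acc |= 65<<0 -> acc=65 shift=7
  byte[4]=0x3E cont=0 payload=0x3E=62: acc |= 62<<7 -> acc=8001 shift=14 [end]
Varint 2: bytes[3:5] = C1 3E -> value 8001 (2 byte(s))
  byte[5]=0x54 cont=0 payload=0x54=84: acc |= 84<<0 -> acc=84 shift=7 [end]
Varint 3: bytes[5:6] = 54 -> value 84 (1 byte(s))
  byte[6]=0x97 cont=1 payload=0x17=23: acc |= 23<<0 -> acc=23 shift=7
  byte[7]=0x5F cont=0 payload=0x5F=95: acc |= 95<<7 -> acc=12183 shift=14 [end]
Varint 4: bytes[6:8] = 97 5F -> value 12183 (2 byte(s))
  byte[8]=0xEC cont=1 payload=0x6C=108: acc |= 108<<0 -> acc=108 shift=7
  byte[9]=0x1E cont=0 payload=0x1E=30: acc |= 30<<7 -> acc=3948 shift=14 [end]
Varint 5: bytes[8:10] = EC 1E -> value 3948 (2 byte(s))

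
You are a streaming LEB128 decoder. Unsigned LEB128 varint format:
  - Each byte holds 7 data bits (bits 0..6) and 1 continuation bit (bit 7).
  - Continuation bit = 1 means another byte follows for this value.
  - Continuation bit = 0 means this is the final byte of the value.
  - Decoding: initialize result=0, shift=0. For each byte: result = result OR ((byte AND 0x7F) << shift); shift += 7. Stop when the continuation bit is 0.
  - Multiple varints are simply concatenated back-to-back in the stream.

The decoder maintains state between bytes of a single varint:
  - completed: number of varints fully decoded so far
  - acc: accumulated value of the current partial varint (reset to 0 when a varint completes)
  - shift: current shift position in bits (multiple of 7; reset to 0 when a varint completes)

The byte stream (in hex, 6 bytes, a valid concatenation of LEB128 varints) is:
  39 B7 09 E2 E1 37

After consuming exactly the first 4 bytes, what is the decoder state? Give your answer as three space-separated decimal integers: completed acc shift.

Answer: 2 98 7

Derivation:
byte[0]=0x39 cont=0 payload=0x39: varint #1 complete (value=57); reset -> completed=1 acc=0 shift=0
byte[1]=0xB7 cont=1 payload=0x37: acc |= 55<<0 -> completed=1 acc=55 shift=7
byte[2]=0x09 cont=0 payload=0x09: varint #2 complete (value=1207); reset -> completed=2 acc=0 shift=0
byte[3]=0xE2 cont=1 payload=0x62: acc |= 98<<0 -> completed=2 acc=98 shift=7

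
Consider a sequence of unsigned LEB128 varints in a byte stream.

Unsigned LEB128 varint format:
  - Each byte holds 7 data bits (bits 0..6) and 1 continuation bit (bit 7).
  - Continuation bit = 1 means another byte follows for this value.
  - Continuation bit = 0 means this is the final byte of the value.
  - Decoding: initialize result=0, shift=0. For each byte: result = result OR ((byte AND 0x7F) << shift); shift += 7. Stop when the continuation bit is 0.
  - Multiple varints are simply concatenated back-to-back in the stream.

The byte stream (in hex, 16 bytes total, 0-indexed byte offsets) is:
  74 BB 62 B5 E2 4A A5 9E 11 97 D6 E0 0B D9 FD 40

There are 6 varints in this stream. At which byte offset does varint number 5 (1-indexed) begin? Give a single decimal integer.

Answer: 9

Derivation:
  byte[0]=0x74 cont=0 payload=0x74=116: acc |= 116<<0 -> acc=116 shift=7 [end]
Varint 1: bytes[0:1] = 74 -> value 116 (1 byte(s))
  byte[1]=0xBB cont=1 payload=0x3B=59: acc |= 59<<0 -> acc=59 shift=7
  byte[2]=0x62 cont=0 payload=0x62=98: acc |= 98<<7 -> acc=12603 shift=14 [end]
Varint 2: bytes[1:3] = BB 62 -> value 12603 (2 byte(s))
  byte[3]=0xB5 cont=1 payload=0x35=53: acc |= 53<<0 -> acc=53 shift=7
  byte[4]=0xE2 cont=1 payload=0x62=98: acc |= 98<<7 -> acc=12597 shift=14
  byte[5]=0x4A cont=0 payload=0x4A=74: acc |= 74<<14 -> acc=1225013 shift=21 [end]
Varint 3: bytes[3:6] = B5 E2 4A -> value 1225013 (3 byte(s))
  byte[6]=0xA5 cont=1 payload=0x25=37: acc |= 37<<0 -> acc=37 shift=7
  byte[7]=0x9E cont=1 payload=0x1E=30: acc |= 30<<7 -> acc=3877 shift=14
  byte[8]=0x11 cont=0 payload=0x11=17: acc |= 17<<14 -> acc=282405 shift=21 [end]
Varint 4: bytes[6:9] = A5 9E 11 -> value 282405 (3 byte(s))
  byte[9]=0x97 cont=1 payload=0x17=23: acc |= 23<<0 -> acc=23 shift=7
  byte[10]=0xD6 cont=1 payload=0x56=86: acc |= 86<<7 -> acc=11031 shift=14
  byte[11]=0xE0 cont=1 payload=0x60=96: acc |= 96<<14 -> acc=1583895 shift=21
  byte[12]=0x0B cont=0 payload=0x0B=11: acc |= 11<<21 -> acc=24652567 shift=28 [end]
Varint 5: bytes[9:13] = 97 D6 E0 0B -> value 24652567 (4 byte(s))
  byte[13]=0xD9 cont=1 payload=0x59=89: acc |= 89<<0 -> acc=89 shift=7
  byte[14]=0xFD cont=1 payload=0x7D=125: acc |= 125<<7 -> acc=16089 shift=14
  byte[15]=0x40 cont=0 payload=0x40=64: acc |= 64<<14 -> acc=1064665 shift=21 [end]
Varint 6: bytes[13:16] = D9 FD 40 -> value 1064665 (3 byte(s))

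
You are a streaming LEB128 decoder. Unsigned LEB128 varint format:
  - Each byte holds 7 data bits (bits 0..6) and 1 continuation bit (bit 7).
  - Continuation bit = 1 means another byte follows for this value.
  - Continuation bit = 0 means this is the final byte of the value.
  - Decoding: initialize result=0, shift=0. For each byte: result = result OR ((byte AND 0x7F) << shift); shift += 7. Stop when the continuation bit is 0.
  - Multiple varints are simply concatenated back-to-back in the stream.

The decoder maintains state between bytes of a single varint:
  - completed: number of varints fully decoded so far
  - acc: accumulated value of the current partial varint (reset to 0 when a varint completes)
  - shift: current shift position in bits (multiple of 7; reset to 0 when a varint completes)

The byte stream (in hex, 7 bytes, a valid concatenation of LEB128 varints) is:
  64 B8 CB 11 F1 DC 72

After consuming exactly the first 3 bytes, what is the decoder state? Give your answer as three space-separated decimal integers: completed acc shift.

Answer: 1 9656 14

Derivation:
byte[0]=0x64 cont=0 payload=0x64: varint #1 complete (value=100); reset -> completed=1 acc=0 shift=0
byte[1]=0xB8 cont=1 payload=0x38: acc |= 56<<0 -> completed=1 acc=56 shift=7
byte[2]=0xCB cont=1 payload=0x4B: acc |= 75<<7 -> completed=1 acc=9656 shift=14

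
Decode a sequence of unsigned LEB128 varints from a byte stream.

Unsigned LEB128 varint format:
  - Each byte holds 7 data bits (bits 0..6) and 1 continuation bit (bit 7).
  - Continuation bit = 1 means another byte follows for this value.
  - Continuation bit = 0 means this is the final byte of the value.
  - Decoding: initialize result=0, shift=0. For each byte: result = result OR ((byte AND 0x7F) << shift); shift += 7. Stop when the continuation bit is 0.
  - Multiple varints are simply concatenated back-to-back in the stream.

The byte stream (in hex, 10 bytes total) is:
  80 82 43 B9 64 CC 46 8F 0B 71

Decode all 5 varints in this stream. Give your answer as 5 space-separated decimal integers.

Answer: 1097984 12857 9036 1423 113

Derivation:
  byte[0]=0x80 cont=1 payload=0x00=0: acc |= 0<<0 -> acc=0 shift=7
  byte[1]=0x82 cont=1 payload=0x02=2: acc |= 2<<7 -> acc=256 shift=14
  byte[2]=0x43 cont=0 payload=0x43=67: acc |= 67<<14 -> acc=1097984 shift=21 [end]
Varint 1: bytes[0:3] = 80 82 43 -> value 1097984 (3 byte(s))
  byte[3]=0xB9 cont=1 payload=0x39=57: acc |= 57<<0 -> acc=57 shift=7
  byte[4]=0x64 cont=0 payload=0x64=100: acc |= 100<<7 -> acc=12857 shift=14 [end]
Varint 2: bytes[3:5] = B9 64 -> value 12857 (2 byte(s))
  byte[5]=0xCC cont=1 payload=0x4C=76: acc |= 76<<0 -> acc=76 shift=7
  byte[6]=0x46 cont=0 payload=0x46=70: acc |= 70<<7 -> acc=9036 shift=14 [end]
Varint 3: bytes[5:7] = CC 46 -> value 9036 (2 byte(s))
  byte[7]=0x8F cont=1 payload=0x0F=15: acc |= 15<<0 -> acc=15 shift=7
  byte[8]=0x0B cont=0 payload=0x0B=11: acc |= 11<<7 -> acc=1423 shift=14 [end]
Varint 4: bytes[7:9] = 8F 0B -> value 1423 (2 byte(s))
  byte[9]=0x71 cont=0 payload=0x71=113: acc |= 113<<0 -> acc=113 shift=7 [end]
Varint 5: bytes[9:10] = 71 -> value 113 (1 byte(s))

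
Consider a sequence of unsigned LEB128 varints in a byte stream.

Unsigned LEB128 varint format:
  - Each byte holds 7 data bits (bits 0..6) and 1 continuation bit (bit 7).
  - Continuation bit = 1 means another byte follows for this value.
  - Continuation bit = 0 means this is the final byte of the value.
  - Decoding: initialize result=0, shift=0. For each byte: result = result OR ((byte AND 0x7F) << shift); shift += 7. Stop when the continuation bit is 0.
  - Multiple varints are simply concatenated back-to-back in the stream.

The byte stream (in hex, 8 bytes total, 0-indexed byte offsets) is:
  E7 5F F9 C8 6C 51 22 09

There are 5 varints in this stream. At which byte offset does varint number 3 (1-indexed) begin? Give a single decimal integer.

Answer: 5

Derivation:
  byte[0]=0xE7 cont=1 payload=0x67=103: acc |= 103<<0 -> acc=103 shift=7
  byte[1]=0x5F cont=0 payload=0x5F=95: acc |= 95<<7 -> acc=12263 shift=14 [end]
Varint 1: bytes[0:2] = E7 5F -> value 12263 (2 byte(s))
  byte[2]=0xF9 cont=1 payload=0x79=121: acc |= 121<<0 -> acc=121 shift=7
  byte[3]=0xC8 cont=1 payload=0x48=72: acc |= 72<<7 -> acc=9337 shift=14
  byte[4]=0x6C cont=0 payload=0x6C=108: acc |= 108<<14 -> acc=1778809 shift=21 [end]
Varint 2: bytes[2:5] = F9 C8 6C -> value 1778809 (3 byte(s))
  byte[5]=0x51 cont=0 payload=0x51=81: acc |= 81<<0 -> acc=81 shift=7 [end]
Varint 3: bytes[5:6] = 51 -> value 81 (1 byte(s))
  byte[6]=0x22 cont=0 payload=0x22=34: acc |= 34<<0 -> acc=34 shift=7 [end]
Varint 4: bytes[6:7] = 22 -> value 34 (1 byte(s))
  byte[7]=0x09 cont=0 payload=0x09=9: acc |= 9<<0 -> acc=9 shift=7 [end]
Varint 5: bytes[7:8] = 09 -> value 9 (1 byte(s))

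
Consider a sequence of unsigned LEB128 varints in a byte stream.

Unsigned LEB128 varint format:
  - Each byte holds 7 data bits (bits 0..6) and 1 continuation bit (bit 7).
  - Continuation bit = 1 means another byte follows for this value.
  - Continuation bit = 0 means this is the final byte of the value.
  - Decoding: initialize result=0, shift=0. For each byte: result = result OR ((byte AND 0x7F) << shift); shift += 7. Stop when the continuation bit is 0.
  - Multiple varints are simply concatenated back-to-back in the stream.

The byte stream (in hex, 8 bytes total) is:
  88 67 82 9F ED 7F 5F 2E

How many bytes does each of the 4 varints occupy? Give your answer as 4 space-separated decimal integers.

  byte[0]=0x88 cont=1 payload=0x08=8: acc |= 8<<0 -> acc=8 shift=7
  byte[1]=0x67 cont=0 payload=0x67=103: acc |= 103<<7 -> acc=13192 shift=14 [end]
Varint 1: bytes[0:2] = 88 67 -> value 13192 (2 byte(s))
  byte[2]=0x82 cont=1 payload=0x02=2: acc |= 2<<0 -> acc=2 shift=7
  byte[3]=0x9F cont=1 payload=0x1F=31: acc |= 31<<7 -> acc=3970 shift=14
  byte[4]=0xED cont=1 payload=0x6D=109: acc |= 109<<14 -> acc=1789826 shift=21
  byte[5]=0x7F cont=0 payload=0x7F=127: acc |= 127<<21 -> acc=268128130 shift=28 [end]
Varint 2: bytes[2:6] = 82 9F ED 7F -> value 268128130 (4 byte(s))
  byte[6]=0x5F cont=0 payload=0x5F=95: acc |= 95<<0 -> acc=95 shift=7 [end]
Varint 3: bytes[6:7] = 5F -> value 95 (1 byte(s))
  byte[7]=0x2E cont=0 payload=0x2E=46: acc |= 46<<0 -> acc=46 shift=7 [end]
Varint 4: bytes[7:8] = 2E -> value 46 (1 byte(s))

Answer: 2 4 1 1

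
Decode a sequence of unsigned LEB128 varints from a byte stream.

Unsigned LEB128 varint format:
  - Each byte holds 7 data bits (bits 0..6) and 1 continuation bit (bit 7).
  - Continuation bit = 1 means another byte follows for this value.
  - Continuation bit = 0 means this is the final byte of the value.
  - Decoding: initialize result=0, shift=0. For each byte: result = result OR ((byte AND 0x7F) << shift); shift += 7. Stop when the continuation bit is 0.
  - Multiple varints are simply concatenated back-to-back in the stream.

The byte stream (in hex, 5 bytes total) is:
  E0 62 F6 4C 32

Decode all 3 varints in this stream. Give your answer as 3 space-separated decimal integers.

Answer: 12640 9846 50

Derivation:
  byte[0]=0xE0 cont=1 payload=0x60=96: acc |= 96<<0 -> acc=96 shift=7
  byte[1]=0x62 cont=0 payload=0x62=98: acc |= 98<<7 -> acc=12640 shift=14 [end]
Varint 1: bytes[0:2] = E0 62 -> value 12640 (2 byte(s))
  byte[2]=0xF6 cont=1 payload=0x76=118: acc |= 118<<0 -> acc=118 shift=7
  byte[3]=0x4C cont=0 payload=0x4C=76: acc |= 76<<7 -> acc=9846 shift=14 [end]
Varint 2: bytes[2:4] = F6 4C -> value 9846 (2 byte(s))
  byte[4]=0x32 cont=0 payload=0x32=50: acc |= 50<<0 -> acc=50 shift=7 [end]
Varint 3: bytes[4:5] = 32 -> value 50 (1 byte(s))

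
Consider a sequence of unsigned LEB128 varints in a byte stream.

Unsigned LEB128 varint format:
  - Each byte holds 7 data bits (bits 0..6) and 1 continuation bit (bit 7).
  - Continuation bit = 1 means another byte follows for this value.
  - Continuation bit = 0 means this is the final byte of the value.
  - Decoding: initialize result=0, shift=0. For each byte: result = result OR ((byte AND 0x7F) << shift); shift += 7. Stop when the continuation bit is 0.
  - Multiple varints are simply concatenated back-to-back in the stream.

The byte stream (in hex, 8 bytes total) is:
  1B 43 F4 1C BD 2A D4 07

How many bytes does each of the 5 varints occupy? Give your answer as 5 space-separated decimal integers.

Answer: 1 1 2 2 2

Derivation:
  byte[0]=0x1B cont=0 payload=0x1B=27: acc |= 27<<0 -> acc=27 shift=7 [end]
Varint 1: bytes[0:1] = 1B -> value 27 (1 byte(s))
  byte[1]=0x43 cont=0 payload=0x43=67: acc |= 67<<0 -> acc=67 shift=7 [end]
Varint 2: bytes[1:2] = 43 -> value 67 (1 byte(s))
  byte[2]=0xF4 cont=1 payload=0x74=116: acc |= 116<<0 -> acc=116 shift=7
  byte[3]=0x1C cont=0 payload=0x1C=28: acc |= 28<<7 -> acc=3700 shift=14 [end]
Varint 3: bytes[2:4] = F4 1C -> value 3700 (2 byte(s))
  byte[4]=0xBD cont=1 payload=0x3D=61: acc |= 61<<0 -> acc=61 shift=7
  byte[5]=0x2A cont=0 payload=0x2A=42: acc |= 42<<7 -> acc=5437 shift=14 [end]
Varint 4: bytes[4:6] = BD 2A -> value 5437 (2 byte(s))
  byte[6]=0xD4 cont=1 payload=0x54=84: acc |= 84<<0 -> acc=84 shift=7
  byte[7]=0x07 cont=0 payload=0x07=7: acc |= 7<<7 -> acc=980 shift=14 [end]
Varint 5: bytes[6:8] = D4 07 -> value 980 (2 byte(s))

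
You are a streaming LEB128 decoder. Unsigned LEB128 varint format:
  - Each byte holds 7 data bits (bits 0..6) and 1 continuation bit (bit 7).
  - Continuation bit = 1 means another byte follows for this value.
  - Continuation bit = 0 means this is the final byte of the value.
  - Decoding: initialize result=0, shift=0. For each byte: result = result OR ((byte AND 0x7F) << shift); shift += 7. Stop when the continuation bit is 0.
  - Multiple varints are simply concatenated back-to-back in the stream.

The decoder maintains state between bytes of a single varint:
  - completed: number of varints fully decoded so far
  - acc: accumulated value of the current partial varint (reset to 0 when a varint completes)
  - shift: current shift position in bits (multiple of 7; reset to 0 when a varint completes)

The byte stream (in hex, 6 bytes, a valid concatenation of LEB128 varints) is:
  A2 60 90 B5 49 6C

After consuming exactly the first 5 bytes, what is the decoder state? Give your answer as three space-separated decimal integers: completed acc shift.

byte[0]=0xA2 cont=1 payload=0x22: acc |= 34<<0 -> completed=0 acc=34 shift=7
byte[1]=0x60 cont=0 payload=0x60: varint #1 complete (value=12322); reset -> completed=1 acc=0 shift=0
byte[2]=0x90 cont=1 payload=0x10: acc |= 16<<0 -> completed=1 acc=16 shift=7
byte[3]=0xB5 cont=1 payload=0x35: acc |= 53<<7 -> completed=1 acc=6800 shift=14
byte[4]=0x49 cont=0 payload=0x49: varint #2 complete (value=1202832); reset -> completed=2 acc=0 shift=0

Answer: 2 0 0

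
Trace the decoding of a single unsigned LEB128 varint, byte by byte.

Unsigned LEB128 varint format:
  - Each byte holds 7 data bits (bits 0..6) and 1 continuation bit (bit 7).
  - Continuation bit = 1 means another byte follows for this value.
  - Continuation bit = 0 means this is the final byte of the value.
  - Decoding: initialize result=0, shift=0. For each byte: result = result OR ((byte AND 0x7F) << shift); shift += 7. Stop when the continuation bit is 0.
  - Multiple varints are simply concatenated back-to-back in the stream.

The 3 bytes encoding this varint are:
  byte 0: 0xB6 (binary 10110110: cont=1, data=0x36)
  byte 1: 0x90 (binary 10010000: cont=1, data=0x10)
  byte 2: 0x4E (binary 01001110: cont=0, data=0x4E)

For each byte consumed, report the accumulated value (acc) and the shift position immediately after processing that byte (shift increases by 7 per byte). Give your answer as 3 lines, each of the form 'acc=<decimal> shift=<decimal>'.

byte 0=0xB6: payload=0x36=54, contrib = 54<<0 = 54; acc -> 54, shift -> 7
byte 1=0x90: payload=0x10=16, contrib = 16<<7 = 2048; acc -> 2102, shift -> 14
byte 2=0x4E: payload=0x4E=78, contrib = 78<<14 = 1277952; acc -> 1280054, shift -> 21

Answer: acc=54 shift=7
acc=2102 shift=14
acc=1280054 shift=21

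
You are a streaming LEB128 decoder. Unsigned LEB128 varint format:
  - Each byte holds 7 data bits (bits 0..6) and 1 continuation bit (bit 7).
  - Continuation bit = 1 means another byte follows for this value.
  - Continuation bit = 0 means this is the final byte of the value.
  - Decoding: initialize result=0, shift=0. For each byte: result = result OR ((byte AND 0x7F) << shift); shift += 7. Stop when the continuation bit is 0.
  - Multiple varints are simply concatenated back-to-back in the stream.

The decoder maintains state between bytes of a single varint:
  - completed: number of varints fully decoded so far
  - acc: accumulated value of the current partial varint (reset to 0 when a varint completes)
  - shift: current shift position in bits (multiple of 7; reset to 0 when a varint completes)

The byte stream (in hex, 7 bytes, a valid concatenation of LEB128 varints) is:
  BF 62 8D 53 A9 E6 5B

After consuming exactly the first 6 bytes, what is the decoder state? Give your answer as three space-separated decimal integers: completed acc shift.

Answer: 2 13097 14

Derivation:
byte[0]=0xBF cont=1 payload=0x3F: acc |= 63<<0 -> completed=0 acc=63 shift=7
byte[1]=0x62 cont=0 payload=0x62: varint #1 complete (value=12607); reset -> completed=1 acc=0 shift=0
byte[2]=0x8D cont=1 payload=0x0D: acc |= 13<<0 -> completed=1 acc=13 shift=7
byte[3]=0x53 cont=0 payload=0x53: varint #2 complete (value=10637); reset -> completed=2 acc=0 shift=0
byte[4]=0xA9 cont=1 payload=0x29: acc |= 41<<0 -> completed=2 acc=41 shift=7
byte[5]=0xE6 cont=1 payload=0x66: acc |= 102<<7 -> completed=2 acc=13097 shift=14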